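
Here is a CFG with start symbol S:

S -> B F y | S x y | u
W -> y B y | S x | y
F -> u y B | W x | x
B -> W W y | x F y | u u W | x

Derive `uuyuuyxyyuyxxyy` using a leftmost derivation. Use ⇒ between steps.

S ⇒ BFy   [S -> B F y]
BFy ⇒ uuWFy   [B -> u u W]
uuWFy ⇒ uuyByFy   [W -> y B y]
uuyByFy ⇒ uuyuuWyFy   [B -> u u W]
uuyuuWyFy ⇒ uuyuuyByyFy   [W -> y B y]
uuyuuyByyFy ⇒ uuyuuyxyyFy   [B -> x]
uuyuuyxyyFy ⇒ uuyuuyxyyuyBy   [F -> u y B]
uuyuuyxyyuyBy ⇒ uuyuuyxyyuyxFyy   [B -> x F y]
uuyuuyxyyuyxFyy ⇒ uuyuuyxyyuyxxyy   [F -> x]

S ⇒ BFy ⇒ uuWFy ⇒ uuyByFy ⇒ uuyuuWyFy ⇒ uuyuuyByyFy ⇒ uuyuuyxyyFy ⇒ uuyuuyxyyuyBy ⇒ uuyuuyxyyuyxFyy ⇒ uuyuuyxyyuyxxyy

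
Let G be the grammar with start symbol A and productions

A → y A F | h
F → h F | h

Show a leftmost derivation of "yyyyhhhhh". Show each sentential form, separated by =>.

A=>yAF=>yyAFF=>yyyAFFF=>yyyyAFFFF=>yyyyhFFFF=>yyyyhhFFF=>yyyyhhhFF=>yyyyhhhhF=>yyyyhhhhh

A => yAF   [A → y A F]
yAF => yyAFF   [A → y A F]
yyAFF => yyyAFFF   [A → y A F]
yyyAFFF => yyyyAFFFF   [A → y A F]
yyyyAFFFF => yyyyhFFFF   [A → h]
yyyyhFFFF => yyyyhhFFF   [F → h]
yyyyhhFFF => yyyyhhhFF   [F → h]
yyyyhhhFF => yyyyhhhhF   [F → h]
yyyyhhhhF => yyyyhhhhh   [F → h]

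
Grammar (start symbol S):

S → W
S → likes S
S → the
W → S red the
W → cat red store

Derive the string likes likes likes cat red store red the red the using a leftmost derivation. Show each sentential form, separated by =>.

S => likes S => likes W => likes S red the => likes likes S red the => likes likes W red the => likes likes S red the red the => likes likes likes S red the red the => likes likes likes W red the red the => likes likes likes cat red store red the red the

S => likes S   [S → likes S]
likes S => likes W   [S → W]
likes W => likes S red the   [W → S red the]
likes S red the => likes likes S red the   [S → likes S]
likes likes S red the => likes likes W red the   [S → W]
likes likes W red the => likes likes S red the red the   [W → S red the]
likes likes S red the red the => likes likes likes S red the red the   [S → likes S]
likes likes likes S red the red the => likes likes likes W red the red the   [S → W]
likes likes likes W red the red the => likes likes likes cat red store red the red the   [W → cat red store]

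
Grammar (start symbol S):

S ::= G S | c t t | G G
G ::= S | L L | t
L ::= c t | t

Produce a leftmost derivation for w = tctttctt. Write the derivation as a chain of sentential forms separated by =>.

S => GS   [S ::= G S]
GS => LLS   [G ::= L L]
LLS => tLS   [L ::= t]
tLS => tctS   [L ::= c t]
tctS => tctGS   [S ::= G S]
tctGS => tctLLS   [G ::= L L]
tctLLS => tcttLS   [L ::= t]
tcttLS => tctttS   [L ::= t]
tctttS => tctttctt   [S ::= c t t]

S => GS => LLS => tLS => tctS => tctGS => tctLLS => tcttLS => tctttS => tctttctt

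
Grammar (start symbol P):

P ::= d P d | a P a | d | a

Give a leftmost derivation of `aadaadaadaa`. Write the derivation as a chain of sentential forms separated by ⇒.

P ⇒ aPa ⇒ aaPaa ⇒ aadPdaa ⇒ aadaPadaa ⇒ aadaaPaadaa ⇒ aadaadaadaa

P ⇒ aPa   [P ::= a P a]
aPa ⇒ aaPaa   [P ::= a P a]
aaPaa ⇒ aadPdaa   [P ::= d P d]
aadPdaa ⇒ aadaPadaa   [P ::= a P a]
aadaPadaa ⇒ aadaaPaadaa   [P ::= a P a]
aadaaPaadaa ⇒ aadaadaadaa   [P ::= d]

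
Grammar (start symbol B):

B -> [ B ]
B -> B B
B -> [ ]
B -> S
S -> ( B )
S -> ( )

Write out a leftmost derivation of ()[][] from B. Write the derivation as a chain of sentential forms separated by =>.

B => BB => BBB => SBB => ()BB => ()[]B => ()[][]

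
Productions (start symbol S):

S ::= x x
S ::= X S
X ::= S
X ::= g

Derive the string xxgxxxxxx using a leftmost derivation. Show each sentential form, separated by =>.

S=>XS=>SS=>xxS=>xxXS=>xxSS=>xxXSS=>xxSSS=>xxXSSS=>xxgSSS=>xxgxxSS=>xxgxxxxS=>xxgxxxxxx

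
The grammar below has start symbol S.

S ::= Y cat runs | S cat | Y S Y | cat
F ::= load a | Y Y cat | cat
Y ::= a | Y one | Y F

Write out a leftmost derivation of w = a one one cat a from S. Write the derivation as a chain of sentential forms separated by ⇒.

S ⇒ Y S Y ⇒ Y one S Y ⇒ Y one one S Y ⇒ a one one S Y ⇒ a one one cat Y ⇒ a one one cat a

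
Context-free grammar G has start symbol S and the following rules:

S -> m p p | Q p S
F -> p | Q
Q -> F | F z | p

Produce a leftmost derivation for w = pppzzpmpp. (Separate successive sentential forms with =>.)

S=>QpS=>ppS=>ppQpS=>ppFzpS=>ppQzpS=>ppFzzpS=>ppQzzpS=>pppzzpS=>pppzzpmpp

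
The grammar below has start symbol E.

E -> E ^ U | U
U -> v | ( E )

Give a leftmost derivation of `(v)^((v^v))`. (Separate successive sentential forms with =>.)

E => E^U => U^U => (E)^U => (U)^U => (v)^U => (v)^(E) => (v)^(U) => (v)^((E)) => (v)^((E^U)) => (v)^((U^U)) => (v)^((v^U)) => (v)^((v^v))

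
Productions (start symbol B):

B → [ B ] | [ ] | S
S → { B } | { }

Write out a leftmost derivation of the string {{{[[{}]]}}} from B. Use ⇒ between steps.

B ⇒ S ⇒ {B} ⇒ {S} ⇒ {{B}} ⇒ {{S}} ⇒ {{{B}}} ⇒ {{{[B]}}} ⇒ {{{[[B]]}}} ⇒ {{{[[S]]}}} ⇒ {{{[[{}]]}}}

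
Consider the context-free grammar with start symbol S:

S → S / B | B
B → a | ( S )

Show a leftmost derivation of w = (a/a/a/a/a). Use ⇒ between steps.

S⇒B⇒(S)⇒(S/B)⇒(S/B/B)⇒(S/B/B/B)⇒(S/B/B/B/B)⇒(B/B/B/B/B)⇒(a/B/B/B/B)⇒(a/a/B/B/B)⇒(a/a/a/B/B)⇒(a/a/a/a/B)⇒(a/a/a/a/a)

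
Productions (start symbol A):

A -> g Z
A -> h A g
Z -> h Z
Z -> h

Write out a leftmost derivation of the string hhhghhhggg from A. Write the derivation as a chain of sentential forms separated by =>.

A=>hAg=>hhAgg=>hhhAggg=>hhhgZggg=>hhhghZggg=>hhhghhZggg=>hhhghhhggg

A => hAg   [A -> h A g]
hAg => hhAgg   [A -> h A g]
hhAgg => hhhAggg   [A -> h A g]
hhhAggg => hhhgZggg   [A -> g Z]
hhhgZggg => hhhghZggg   [Z -> h Z]
hhhghZggg => hhhghhZggg   [Z -> h Z]
hhhghhZggg => hhhghhhggg   [Z -> h]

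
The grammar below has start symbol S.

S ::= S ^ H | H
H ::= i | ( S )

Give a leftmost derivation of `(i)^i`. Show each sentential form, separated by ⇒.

S ⇒ S^H ⇒ H^H ⇒ (S)^H ⇒ (H)^H ⇒ (i)^H ⇒ (i)^i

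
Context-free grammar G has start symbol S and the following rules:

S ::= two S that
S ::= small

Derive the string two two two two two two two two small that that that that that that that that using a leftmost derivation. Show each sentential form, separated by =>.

S => two S that   [S ::= two S that]
two S that => two two S that that   [S ::= two S that]
two two S that that => two two two S that that that   [S ::= two S that]
two two two S that that that => two two two two S that that that that   [S ::= two S that]
two two two two S that that that that => two two two two two S that that that that that   [S ::= two S that]
two two two two two S that that that that that => two two two two two two S that that that that that that   [S ::= two S that]
two two two two two two S that that that that that that => two two two two two two two S that that that that that that that   [S ::= two S that]
two two two two two two two S that that that that that that that => two two two two two two two two S that that that that that that that that   [S ::= two S that]
two two two two two two two two S that that that that that that that that => two two two two two two two two small that that that that that that that that   [S ::= small]

S => two S that => two two S that that => two two two S that that that => two two two two S that that that that => two two two two two S that that that that that => two two two two two two S that that that that that that => two two two two two two two S that that that that that that that => two two two two two two two two S that that that that that that that that => two two two two two two two two small that that that that that that that that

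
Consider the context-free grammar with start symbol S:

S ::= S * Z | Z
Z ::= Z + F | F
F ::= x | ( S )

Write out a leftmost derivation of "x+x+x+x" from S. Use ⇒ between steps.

S ⇒ Z   [S ::= Z]
Z ⇒ Z+F   [Z ::= Z + F]
Z+F ⇒ Z+F+F   [Z ::= Z + F]
Z+F+F ⇒ Z+F+F+F   [Z ::= Z + F]
Z+F+F+F ⇒ F+F+F+F   [Z ::= F]
F+F+F+F ⇒ x+F+F+F   [F ::= x]
x+F+F+F ⇒ x+x+F+F   [F ::= x]
x+x+F+F ⇒ x+x+x+F   [F ::= x]
x+x+x+F ⇒ x+x+x+x   [F ::= x]

S ⇒ Z ⇒ Z+F ⇒ Z+F+F ⇒ Z+F+F+F ⇒ F+F+F+F ⇒ x+F+F+F ⇒ x+x+F+F ⇒ x+x+x+F ⇒ x+x+x+x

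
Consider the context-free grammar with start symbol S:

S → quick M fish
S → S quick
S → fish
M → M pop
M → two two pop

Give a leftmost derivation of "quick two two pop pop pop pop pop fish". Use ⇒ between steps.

S ⇒ quick M fish ⇒ quick M pop fish ⇒ quick M pop pop fish ⇒ quick M pop pop pop fish ⇒ quick M pop pop pop pop fish ⇒ quick two two pop pop pop pop pop fish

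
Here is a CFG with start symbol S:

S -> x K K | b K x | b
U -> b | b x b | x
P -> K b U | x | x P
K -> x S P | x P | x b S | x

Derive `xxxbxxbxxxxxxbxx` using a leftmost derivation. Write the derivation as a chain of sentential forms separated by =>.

S => xKK   [S -> x K K]
xKK => xxK   [K -> x]
xxK => xxxbS   [K -> x b S]
xxxbS => xxxbxKK   [S -> x K K]
xxxbxKK => xxxbxxSPK   [K -> x S P]
xxxbxxSPK => xxxbxxbKxPK   [S -> b K x]
xxxbxxbKxPK => xxxbxxbxxPK   [K -> x]
xxxbxxbxxPK => xxxbxxbxxKbUK   [P -> K b U]
xxxbxxbxxKbUK => xxxbxxbxxxPbUK   [K -> x P]
xxxbxxbxxxPbUK => xxxbxxbxxxxPbUK   [P -> x P]
xxxbxxbxxxxPbUK => xxxbxxbxxxxxPbUK   [P -> x P]
xxxbxxbxxxxxPbUK => xxxbxxbxxxxxxbUK   [P -> x]
xxxbxxbxxxxxxbUK => xxxbxxbxxxxxxbxK   [U -> x]
xxxbxxbxxxxxxbxK => xxxbxxbxxxxxxbxx   [K -> x]

S => xKK => xxK => xxxbS => xxxbxKK => xxxbxxSPK => xxxbxxbKxPK => xxxbxxbxxPK => xxxbxxbxxKbUK => xxxbxxbxxxPbUK => xxxbxxbxxxxPbUK => xxxbxxbxxxxxPbUK => xxxbxxbxxxxxxbUK => xxxbxxbxxxxxxbxK => xxxbxxbxxxxxxbxx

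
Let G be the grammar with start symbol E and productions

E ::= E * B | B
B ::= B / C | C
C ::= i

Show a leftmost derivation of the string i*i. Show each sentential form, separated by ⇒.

E ⇒ E*B   [E ::= E * B]
E*B ⇒ B*B   [E ::= B]
B*B ⇒ C*B   [B ::= C]
C*B ⇒ i*B   [C ::= i]
i*B ⇒ i*C   [B ::= C]
i*C ⇒ i*i   [C ::= i]

E⇒E*B⇒B*B⇒C*B⇒i*B⇒i*C⇒i*i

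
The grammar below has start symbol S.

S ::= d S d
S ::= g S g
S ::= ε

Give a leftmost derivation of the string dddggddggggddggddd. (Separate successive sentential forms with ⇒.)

S ⇒ dSd   [S ::= d S d]
dSd ⇒ ddSdd   [S ::= d S d]
ddSdd ⇒ dddSddd   [S ::= d S d]
dddSddd ⇒ dddgSgddd   [S ::= g S g]
dddgSgddd ⇒ dddggSggddd   [S ::= g S g]
dddggSggddd ⇒ dddggdSdggddd   [S ::= d S d]
dddggdSdggddd ⇒ dddggddSddggddd   [S ::= d S d]
dddggddSddggddd ⇒ dddggddgSgddggddd   [S ::= g S g]
dddggddgSgddggddd ⇒ dddggddggSggddggddd   [S ::= g S g]
dddggddggSggddggddd ⇒ dddggddggggddggddd   [S ::= ε]

S ⇒ dSd ⇒ ddSdd ⇒ dddSddd ⇒ dddgSgddd ⇒ dddggSggddd ⇒ dddggdSdggddd ⇒ dddggddSddggddd ⇒ dddggddgSgddggddd ⇒ dddggddggSggddggddd ⇒ dddggddggggddggddd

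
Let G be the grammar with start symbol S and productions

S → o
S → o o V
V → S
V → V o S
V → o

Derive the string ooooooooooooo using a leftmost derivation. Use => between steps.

S => ooV   [S → o o V]
ooV => ooVoS   [V → V o S]
ooVoS => ooSoS   [V → S]
ooSoS => ooooVoS   [S → o o V]
ooooVoS => ooooSoS   [V → S]
ooooSoS => ooooooS   [S → o]
ooooooS => ooooooooV   [S → o o V]
ooooooooV => ooooooooS   [V → S]
ooooooooS => ooooooooooV   [S → o o V]
ooooooooooV => ooooooooooS   [V → S]
ooooooooooS => ooooooooooooV   [S → o o V]
ooooooooooooV => ooooooooooooo   [V → o]

S=>ooV=>ooVoS=>ooSoS=>ooooVoS=>ooooSoS=>ooooooS=>ooooooooV=>ooooooooS=>ooooooooooV=>ooooooooooS=>ooooooooooooV=>ooooooooooooo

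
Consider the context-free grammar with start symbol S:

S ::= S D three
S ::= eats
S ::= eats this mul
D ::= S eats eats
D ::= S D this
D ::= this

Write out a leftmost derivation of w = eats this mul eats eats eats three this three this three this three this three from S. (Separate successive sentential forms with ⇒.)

S ⇒ S D three ⇒ S D three D three ⇒ S D three D three D three ⇒ S D three D three D three D three ⇒ S D three D three D three D three D three ⇒ eats this mul D three D three D three D three D three ⇒ eats this mul S eats eats three D three D three D three D three ⇒ eats this mul eats eats eats three D three D three D three D three ⇒ eats this mul eats eats eats three this three D three D three D three ⇒ eats this mul eats eats eats three this three this three D three D three ⇒ eats this mul eats eats eats three this three this three this three D three ⇒ eats this mul eats eats eats three this three this three this three this three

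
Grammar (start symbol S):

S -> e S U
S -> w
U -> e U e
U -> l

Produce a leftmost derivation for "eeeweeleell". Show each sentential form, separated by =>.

S => eSU   [S -> e S U]
eSU => eeSUU   [S -> e S U]
eeSUU => eeeSUUU   [S -> e S U]
eeeSUUU => eeewUUU   [S -> w]
eeewUUU => eeeweUeUU   [U -> e U e]
eeeweUeUU => eeeweeUeeUU   [U -> e U e]
eeeweeUeeUU => eeeweeleeUU   [U -> l]
eeeweeleeUU => eeeweeleelU   [U -> l]
eeeweeleelU => eeeweeleell   [U -> l]

S => eSU => eeSUU => eeeSUUU => eeewUUU => eeeweUeUU => eeeweeUeeUU => eeeweeleeUU => eeeweeleelU => eeeweeleell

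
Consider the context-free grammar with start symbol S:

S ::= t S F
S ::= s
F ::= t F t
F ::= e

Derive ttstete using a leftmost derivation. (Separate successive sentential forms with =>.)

S => tSF => ttSFF => ttsFF => ttstFtF => ttstetF => ttstete

S => tSF   [S ::= t S F]
tSF => ttSFF   [S ::= t S F]
ttSFF => ttsFF   [S ::= s]
ttsFF => ttstFtF   [F ::= t F t]
ttstFtF => ttstetF   [F ::= e]
ttstetF => ttstete   [F ::= e]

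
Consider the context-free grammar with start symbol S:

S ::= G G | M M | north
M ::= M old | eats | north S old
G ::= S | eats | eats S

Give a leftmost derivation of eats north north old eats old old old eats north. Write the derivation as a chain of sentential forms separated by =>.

S => G G   [S ::= G G]
G G => eats S G   [G ::= eats S]
eats S G => eats M M G   [S ::= M M]
eats M M G => eats north S old M G   [M ::= north S old]
eats north S old M G => eats north north old M G   [S ::= north]
eats north north old M G => eats north north old M old G   [M ::= M old]
eats north north old M old G => eats north north old M old old G   [M ::= M old]
eats north north old M old old G => eats north north old M old old old G   [M ::= M old]
eats north north old M old old old G => eats north north old eats old old old G   [M ::= eats]
eats north north old eats old old old G => eats north north old eats old old old eats S   [G ::= eats S]
eats north north old eats old old old eats S => eats north north old eats old old old eats north   [S ::= north]

S => G G => eats S G => eats M M G => eats north S old M G => eats north north old M G => eats north north old M old G => eats north north old M old old G => eats north north old M old old old G => eats north north old eats old old old G => eats north north old eats old old old eats S => eats north north old eats old old old eats north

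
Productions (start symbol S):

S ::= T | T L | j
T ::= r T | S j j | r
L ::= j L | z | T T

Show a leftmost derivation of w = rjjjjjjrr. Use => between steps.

S => TL   [S ::= T L]
TL => rTL   [T ::= r T]
rTL => rSjjL   [T ::= S j j]
rSjjL => rjjjL   [S ::= j]
rjjjL => rjjjjL   [L ::= j L]
rjjjjL => rjjjjjL   [L ::= j L]
rjjjjjL => rjjjjjjL   [L ::= j L]
rjjjjjjL => rjjjjjjTT   [L ::= T T]
rjjjjjjTT => rjjjjjjrT   [T ::= r]
rjjjjjjrT => rjjjjjjrr   [T ::= r]

S => TL => rTL => rSjjL => rjjjL => rjjjjL => rjjjjjL => rjjjjjjL => rjjjjjjTT => rjjjjjjrT => rjjjjjjrr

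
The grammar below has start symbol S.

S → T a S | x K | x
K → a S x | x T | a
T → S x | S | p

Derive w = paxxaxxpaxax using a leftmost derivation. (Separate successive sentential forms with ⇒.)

S ⇒ TaS ⇒ SxaS ⇒ TaSxaS ⇒ paSxaS ⇒ paxxaS ⇒ paxxaTaS ⇒ paxxaSaS ⇒ paxxaxKaS ⇒ paxxaxxTaS ⇒ paxxaxxSaS ⇒ paxxaxxTaSaS ⇒ paxxaxxpaSaS ⇒ paxxaxxpaxaS ⇒ paxxaxxpaxax

S ⇒ TaS   [S → T a S]
TaS ⇒ SxaS   [T → S x]
SxaS ⇒ TaSxaS   [S → T a S]
TaSxaS ⇒ paSxaS   [T → p]
paSxaS ⇒ paxxaS   [S → x]
paxxaS ⇒ paxxaTaS   [S → T a S]
paxxaTaS ⇒ paxxaSaS   [T → S]
paxxaSaS ⇒ paxxaxKaS   [S → x K]
paxxaxKaS ⇒ paxxaxxTaS   [K → x T]
paxxaxxTaS ⇒ paxxaxxSaS   [T → S]
paxxaxxSaS ⇒ paxxaxxTaSaS   [S → T a S]
paxxaxxTaSaS ⇒ paxxaxxpaSaS   [T → p]
paxxaxxpaSaS ⇒ paxxaxxpaxaS   [S → x]
paxxaxxpaxaS ⇒ paxxaxxpaxax   [S → x]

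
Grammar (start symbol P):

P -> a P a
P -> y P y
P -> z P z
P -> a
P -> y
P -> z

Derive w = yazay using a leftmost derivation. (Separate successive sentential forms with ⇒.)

P ⇒ yPy ⇒ yaPay ⇒ yazay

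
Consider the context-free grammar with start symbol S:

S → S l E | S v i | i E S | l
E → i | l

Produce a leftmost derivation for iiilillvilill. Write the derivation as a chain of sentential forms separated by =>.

S=>iES=>iiS=>iiiES=>iiilS=>iiilSlE=>iiilSlElE=>iiilSvilElE=>iiiliESvilElE=>iiililSvilElE=>iiilillvilElE=>iiilillvililE=>iiilillvilill

S => iES   [S → i E S]
iES => iiS   [E → i]
iiS => iiiES   [S → i E S]
iiiES => iiilS   [E → l]
iiilS => iiilSlE   [S → S l E]
iiilSlE => iiilSlElE   [S → S l E]
iiilSlElE => iiilSvilElE   [S → S v i]
iiilSvilElE => iiiliESvilElE   [S → i E S]
iiiliESvilElE => iiililSvilElE   [E → l]
iiililSvilElE => iiilillvilElE   [S → l]
iiilillvilElE => iiilillvililE   [E → i]
iiilillvililE => iiilillvilill   [E → l]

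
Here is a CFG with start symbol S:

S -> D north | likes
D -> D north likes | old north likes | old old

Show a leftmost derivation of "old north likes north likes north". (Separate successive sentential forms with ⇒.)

S ⇒ D north ⇒ D north likes north ⇒ old north likes north likes north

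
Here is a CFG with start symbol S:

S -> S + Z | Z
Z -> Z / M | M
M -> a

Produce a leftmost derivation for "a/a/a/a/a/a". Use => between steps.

S => Z => Z/M => Z/M/M => Z/M/M/M => Z/M/M/M/M => Z/M/M/M/M/M => M/M/M/M/M/M => a/M/M/M/M/M => a/a/M/M/M/M => a/a/a/M/M/M => a/a/a/a/M/M => a/a/a/a/a/M => a/a/a/a/a/a

S => Z   [S -> Z]
Z => Z/M   [Z -> Z / M]
Z/M => Z/M/M   [Z -> Z / M]
Z/M/M => Z/M/M/M   [Z -> Z / M]
Z/M/M/M => Z/M/M/M/M   [Z -> Z / M]
Z/M/M/M/M => Z/M/M/M/M/M   [Z -> Z / M]
Z/M/M/M/M/M => M/M/M/M/M/M   [Z -> M]
M/M/M/M/M/M => a/M/M/M/M/M   [M -> a]
a/M/M/M/M/M => a/a/M/M/M/M   [M -> a]
a/a/M/M/M/M => a/a/a/M/M/M   [M -> a]
a/a/a/M/M/M => a/a/a/a/M/M   [M -> a]
a/a/a/a/M/M => a/a/a/a/a/M   [M -> a]
a/a/a/a/a/M => a/a/a/a/a/a   [M -> a]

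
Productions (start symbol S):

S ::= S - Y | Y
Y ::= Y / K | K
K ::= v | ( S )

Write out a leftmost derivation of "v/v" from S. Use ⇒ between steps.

S ⇒ Y ⇒ Y/K ⇒ K/K ⇒ v/K ⇒ v/v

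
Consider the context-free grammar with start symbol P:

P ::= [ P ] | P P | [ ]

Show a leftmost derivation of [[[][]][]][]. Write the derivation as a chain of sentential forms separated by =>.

P => PP => [P]P => [PP]P => [[P]P]P => [[PP]P]P => [[[]P]P]P => [[[][]]P]P => [[[][]][]]P => [[[][]][]][]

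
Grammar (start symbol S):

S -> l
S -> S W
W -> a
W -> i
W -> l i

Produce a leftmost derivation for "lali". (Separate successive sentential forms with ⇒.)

S ⇒ SW ⇒ SWW ⇒ lWW ⇒ laW ⇒ lali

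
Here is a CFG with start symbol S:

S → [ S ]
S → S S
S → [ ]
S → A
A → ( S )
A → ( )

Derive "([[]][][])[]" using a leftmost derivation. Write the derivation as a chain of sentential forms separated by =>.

S=>SS=>AS=>(S)S=>(SS)S=>([S]S)S=>([[]]S)S=>([[]]SS)S=>([[]][]S)S=>([[]][][])S=>([[]][][])[]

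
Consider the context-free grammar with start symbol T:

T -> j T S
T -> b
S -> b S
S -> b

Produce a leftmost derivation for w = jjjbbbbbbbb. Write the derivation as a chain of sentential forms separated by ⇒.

T ⇒ jTS ⇒ jjTSS ⇒ jjjTSSS ⇒ jjjbSSS ⇒ jjjbbSSS ⇒ jjjbbbSS ⇒ jjjbbbbSS ⇒ jjjbbbbbSS ⇒ jjjbbbbbbSS ⇒ jjjbbbbbbbS ⇒ jjjbbbbbbbb

T ⇒ jTS   [T -> j T S]
jTS ⇒ jjTSS   [T -> j T S]
jjTSS ⇒ jjjTSSS   [T -> j T S]
jjjTSSS ⇒ jjjbSSS   [T -> b]
jjjbSSS ⇒ jjjbbSSS   [S -> b S]
jjjbbSSS ⇒ jjjbbbSS   [S -> b]
jjjbbbSS ⇒ jjjbbbbSS   [S -> b S]
jjjbbbbSS ⇒ jjjbbbbbSS   [S -> b S]
jjjbbbbbSS ⇒ jjjbbbbbbSS   [S -> b S]
jjjbbbbbbSS ⇒ jjjbbbbbbbS   [S -> b]
jjjbbbbbbbS ⇒ jjjbbbbbbbb   [S -> b]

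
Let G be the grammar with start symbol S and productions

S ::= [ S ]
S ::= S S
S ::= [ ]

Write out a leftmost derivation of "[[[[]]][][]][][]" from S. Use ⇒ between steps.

S⇒SS⇒SSS⇒[S]SS⇒[SS]SS⇒[SSS]SS⇒[[S]SS]SS⇒[[[S]]SS]SS⇒[[[[]]]SS]SS⇒[[[[]]][]S]SS⇒[[[[]]][][]]SS⇒[[[[]]][][]][]S⇒[[[[]]][][]][][]

S ⇒ SS   [S ::= S S]
SS ⇒ SSS   [S ::= S S]
SSS ⇒ [S]SS   [S ::= [ S ]]
[S]SS ⇒ [SS]SS   [S ::= S S]
[SS]SS ⇒ [SSS]SS   [S ::= S S]
[SSS]SS ⇒ [[S]SS]SS   [S ::= [ S ]]
[[S]SS]SS ⇒ [[[S]]SS]SS   [S ::= [ S ]]
[[[S]]SS]SS ⇒ [[[[]]]SS]SS   [S ::= [ ]]
[[[[]]]SS]SS ⇒ [[[[]]][]S]SS   [S ::= [ ]]
[[[[]]][]S]SS ⇒ [[[[]]][][]]SS   [S ::= [ ]]
[[[[]]][][]]SS ⇒ [[[[]]][][]][]S   [S ::= [ ]]
[[[[]]][][]][]S ⇒ [[[[]]][][]][][]   [S ::= [ ]]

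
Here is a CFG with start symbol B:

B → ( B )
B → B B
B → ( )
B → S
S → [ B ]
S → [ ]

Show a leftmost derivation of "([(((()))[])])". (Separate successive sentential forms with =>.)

B => (B)   [B → ( B )]
(B) => (S)   [B → S]
(S) => ([B])   [S → [ B ]]
([B]) => ([(B)])   [B → ( B )]
([(B)]) => ([(BB)])   [B → B B]
([(BB)]) => ([((B)B)])   [B → ( B )]
([((B)B)]) => ([(((B))B)])   [B → ( B )]
([(((B))B)]) => ([(((()))B)])   [B → ( )]
([(((()))B)]) => ([(((()))S)])   [B → S]
([(((()))S)]) => ([(((()))[])])   [S → [ ]]

B=>(B)=>(S)=>([B])=>([(B)])=>([(BB)])=>([((B)B)])=>([(((B))B)])=>([(((()))B)])=>([(((()))S)])=>([(((()))[])])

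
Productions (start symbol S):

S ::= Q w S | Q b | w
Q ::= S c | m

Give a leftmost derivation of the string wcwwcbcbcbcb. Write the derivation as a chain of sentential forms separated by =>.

S => Qb   [S ::= Q b]
Qb => Scb   [Q ::= S c]
Scb => Qbcb   [S ::= Q b]
Qbcb => Scbcb   [Q ::= S c]
Scbcb => Qbcbcb   [S ::= Q b]
Qbcbcb => Scbcbcb   [Q ::= S c]
Scbcbcb => QwScbcbcb   [S ::= Q w S]
QwScbcbcb => ScwScbcbcb   [Q ::= S c]
ScwScbcbcb => wcwScbcbcb   [S ::= w]
wcwScbcbcb => wcwQbcbcbcb   [S ::= Q b]
wcwQbcbcbcb => wcwScbcbcbcb   [Q ::= S c]
wcwScbcbcbcb => wcwwcbcbcbcb   [S ::= w]

S=>Qb=>Scb=>Qbcb=>Scbcb=>Qbcbcb=>Scbcbcb=>QwScbcbcb=>ScwScbcbcb=>wcwScbcbcb=>wcwQbcbcbcb=>wcwScbcbcbcb=>wcwwcbcbcbcb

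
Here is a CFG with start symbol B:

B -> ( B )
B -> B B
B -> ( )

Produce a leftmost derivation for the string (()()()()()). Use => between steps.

B => (B) => (BB) => (BBB) => (BBBB) => (BBBBB) => (()BBBB) => (()()BBB) => (()()()BB) => (()()()()B) => (()()()()())

B => (B)   [B -> ( B )]
(B) => (BB)   [B -> B B]
(BB) => (BBB)   [B -> B B]
(BBB) => (BBBB)   [B -> B B]
(BBBB) => (BBBBB)   [B -> B B]
(BBBBB) => (()BBBB)   [B -> ( )]
(()BBBB) => (()()BBB)   [B -> ( )]
(()()BBB) => (()()()BB)   [B -> ( )]
(()()()BB) => (()()()()B)   [B -> ( )]
(()()()()B) => (()()()()())   [B -> ( )]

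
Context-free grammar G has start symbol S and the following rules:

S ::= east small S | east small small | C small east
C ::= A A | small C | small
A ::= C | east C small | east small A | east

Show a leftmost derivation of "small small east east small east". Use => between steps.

S => C small east   [S ::= C small east]
C small east => A A small east   [C ::= A A]
A A small east => C A small east   [A ::= C]
C A small east => A A A small east   [C ::= A A]
A A A small east => C A A small east   [A ::= C]
C A A small east => small C A A small east   [C ::= small C]
small C A A small east => small small A A small east   [C ::= small]
small small A A small east => small small east A small east   [A ::= east]
small small east A small east => small small east east small east   [A ::= east]

S => C small east => A A small east => C A small east => A A A small east => C A A small east => small C A A small east => small small A A small east => small small east A small east => small small east east small east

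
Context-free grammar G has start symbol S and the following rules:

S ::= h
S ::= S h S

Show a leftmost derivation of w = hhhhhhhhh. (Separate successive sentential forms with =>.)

S => ShS => ShShS => ShShShS => ShShShShS => hhShShShS => hhhhShShS => hhhhhhShS => hhhhhhhhS => hhhhhhhhh

S => ShS   [S ::= S h S]
ShS => ShShS   [S ::= S h S]
ShShS => ShShShS   [S ::= S h S]
ShShShS => ShShShShS   [S ::= S h S]
ShShShShS => hhShShShS   [S ::= h]
hhShShShS => hhhhShShS   [S ::= h]
hhhhShShS => hhhhhhShS   [S ::= h]
hhhhhhShS => hhhhhhhhS   [S ::= h]
hhhhhhhhS => hhhhhhhhh   [S ::= h]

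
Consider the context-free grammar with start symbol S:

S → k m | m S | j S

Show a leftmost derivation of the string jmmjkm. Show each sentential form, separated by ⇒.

S ⇒ jS ⇒ jmS ⇒ jmmS ⇒ jmmjS ⇒ jmmjkm

S ⇒ jS   [S → j S]
jS ⇒ jmS   [S → m S]
jmS ⇒ jmmS   [S → m S]
jmmS ⇒ jmmjS   [S → j S]
jmmjS ⇒ jmmjkm   [S → k m]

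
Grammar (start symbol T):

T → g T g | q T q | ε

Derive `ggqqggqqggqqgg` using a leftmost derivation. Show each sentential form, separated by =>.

T => gTg => ggTgg => ggqTqgg => ggqqTqqgg => ggqqgTgqqgg => ggqqggTggqqgg => ggqqggqTqggqqgg => ggqqggqqggqqgg

T => gTg   [T → g T g]
gTg => ggTgg   [T → g T g]
ggTgg => ggqTqgg   [T → q T q]
ggqTqgg => ggqqTqqgg   [T → q T q]
ggqqTqqgg => ggqqgTgqqgg   [T → g T g]
ggqqgTgqqgg => ggqqggTggqqgg   [T → g T g]
ggqqggTggqqgg => ggqqggqTqggqqgg   [T → q T q]
ggqqggqTqggqqgg => ggqqggqqggqqgg   [T → ε]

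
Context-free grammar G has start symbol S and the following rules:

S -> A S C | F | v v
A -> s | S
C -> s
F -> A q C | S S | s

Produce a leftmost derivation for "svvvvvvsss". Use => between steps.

S=>ASC=>sSC=>sASCC=>sSSCC=>svvSCC=>svvASCCC=>svvSSCCC=>svvvvSCCC=>svvvvvvCCC=>svvvvvvsCC=>svvvvvvssC=>svvvvvvsss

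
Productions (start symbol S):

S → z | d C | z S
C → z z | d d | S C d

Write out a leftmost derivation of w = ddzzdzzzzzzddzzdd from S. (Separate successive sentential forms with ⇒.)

S ⇒ dC   [S → d C]
dC ⇒ dSCd   [C → S C d]
dSCd ⇒ ddCCd   [S → d C]
ddCCd ⇒ ddzzCd   [C → z z]
ddzzCd ⇒ ddzzSCdd   [C → S C d]
ddzzSCdd ⇒ ddzzdCCdd   [S → d C]
ddzzdCCdd ⇒ ddzzdSCdCdd   [C → S C d]
ddzzdSCdCdd ⇒ ddzzdzSCdCdd   [S → z S]
ddzzdzSCdCdd ⇒ ddzzdzzSCdCdd   [S → z S]
ddzzdzzSCdCdd ⇒ ddzzdzzzCdCdd   [S → z]
ddzzdzzzCdCdd ⇒ ddzzdzzzSCddCdd   [C → S C d]
ddzzdzzzSCddCdd ⇒ ddzzdzzzzCddCdd   [S → z]
ddzzdzzzzCddCdd ⇒ ddzzdzzzzzzddCdd   [C → z z]
ddzzdzzzzzzddCdd ⇒ ddzzdzzzzzzddzzdd   [C → z z]

S ⇒ dC ⇒ dSCd ⇒ ddCCd ⇒ ddzzCd ⇒ ddzzSCdd ⇒ ddzzdCCdd ⇒ ddzzdSCdCdd ⇒ ddzzdzSCdCdd ⇒ ddzzdzzSCdCdd ⇒ ddzzdzzzCdCdd ⇒ ddzzdzzzSCddCdd ⇒ ddzzdzzzzCddCdd ⇒ ddzzdzzzzzzddCdd ⇒ ddzzdzzzzzzddzzdd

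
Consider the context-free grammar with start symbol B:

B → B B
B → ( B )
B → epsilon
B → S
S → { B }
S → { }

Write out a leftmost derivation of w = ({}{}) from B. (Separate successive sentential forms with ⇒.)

B ⇒ (B) ⇒ (BB) ⇒ (BBB) ⇒ (SBB) ⇒ ({}BB) ⇒ ({}SB) ⇒ ({}{}B) ⇒ ({}{})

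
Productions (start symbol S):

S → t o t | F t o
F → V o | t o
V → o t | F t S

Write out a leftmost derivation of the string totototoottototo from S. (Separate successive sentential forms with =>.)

S => Fto   [S → F t o]
Fto => Voto   [F → V o]
Voto => FtSoto   [V → F t S]
FtSoto => VotSoto   [F → V o]
VotSoto => FtSotSoto   [V → F t S]
FtSotSoto => totSotSoto   [F → t o]
totSotSoto => totFtootSoto   [S → F t o]
totFtootSoto => totVotootSoto   [F → V o]
totVotootSoto => totototootSoto   [V → o t]
totototootSoto => totototoottototo   [S → t o t]

S => Fto => Voto => FtSoto => VotSoto => FtSotSoto => totSotSoto => totFtootSoto => totVotootSoto => totototootSoto => totototoottototo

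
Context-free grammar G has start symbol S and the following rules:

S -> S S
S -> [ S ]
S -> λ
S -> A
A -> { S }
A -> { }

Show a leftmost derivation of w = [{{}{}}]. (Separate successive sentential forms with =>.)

S => [S] => [A] => [{S}] => [{SS}] => [{AS}] => [{{}S}] => [{{}A}] => [{{}{}}]

S => [S]   [S -> [ S ]]
[S] => [A]   [S -> A]
[A] => [{S}]   [A -> { S }]
[{S}] => [{SS}]   [S -> S S]
[{SS}] => [{AS}]   [S -> A]
[{AS}] => [{{}S}]   [A -> { }]
[{{}S}] => [{{}A}]   [S -> A]
[{{}A}] => [{{}{}}]   [A -> { }]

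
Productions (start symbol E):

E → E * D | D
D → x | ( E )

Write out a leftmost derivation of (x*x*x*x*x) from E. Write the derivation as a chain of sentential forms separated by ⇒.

E ⇒ D ⇒ (E) ⇒ (E*D) ⇒ (E*D*D) ⇒ (E*D*D*D) ⇒ (E*D*D*D*D) ⇒ (D*D*D*D*D) ⇒ (x*D*D*D*D) ⇒ (x*x*D*D*D) ⇒ (x*x*x*D*D) ⇒ (x*x*x*x*D) ⇒ (x*x*x*x*x)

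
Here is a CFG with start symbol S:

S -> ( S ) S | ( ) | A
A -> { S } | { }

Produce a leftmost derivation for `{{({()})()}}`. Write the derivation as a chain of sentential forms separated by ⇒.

S ⇒ A ⇒ {S} ⇒ {A} ⇒ {{S}} ⇒ {{(S)S}} ⇒ {{(A)S}} ⇒ {{({S})S}} ⇒ {{({()})S}} ⇒ {{({()})()}}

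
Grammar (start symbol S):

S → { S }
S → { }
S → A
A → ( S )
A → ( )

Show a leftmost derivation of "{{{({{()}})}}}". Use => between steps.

S=>{S}=>{{S}}=>{{{S}}}=>{{{A}}}=>{{{(S)}}}=>{{{({S})}}}=>{{{({{S}})}}}=>{{{({{A}})}}}=>{{{({{()}})}}}

S => {S}   [S → { S }]
{S} => {{S}}   [S → { S }]
{{S}} => {{{S}}}   [S → { S }]
{{{S}}} => {{{A}}}   [S → A]
{{{A}}} => {{{(S)}}}   [A → ( S )]
{{{(S)}}} => {{{({S})}}}   [S → { S }]
{{{({S})}}} => {{{({{S}})}}}   [S → { S }]
{{{({{S}})}}} => {{{({{A}})}}}   [S → A]
{{{({{A}})}}} => {{{({{()}})}}}   [A → ( )]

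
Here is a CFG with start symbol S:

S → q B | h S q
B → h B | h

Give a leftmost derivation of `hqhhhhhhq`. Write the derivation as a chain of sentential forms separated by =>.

S => hSq   [S → h S q]
hSq => hqBq   [S → q B]
hqBq => hqhBq   [B → h B]
hqhBq => hqhhBq   [B → h B]
hqhhBq => hqhhhBq   [B → h B]
hqhhhBq => hqhhhhBq   [B → h B]
hqhhhhBq => hqhhhhhBq   [B → h B]
hqhhhhhBq => hqhhhhhhq   [B → h]

S=>hSq=>hqBq=>hqhBq=>hqhhBq=>hqhhhBq=>hqhhhhBq=>hqhhhhhBq=>hqhhhhhhq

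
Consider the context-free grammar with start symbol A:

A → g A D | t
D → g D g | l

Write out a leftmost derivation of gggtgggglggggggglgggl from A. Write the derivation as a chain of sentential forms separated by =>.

A => gAD   [A → g A D]
gAD => ggADD   [A → g A D]
ggADD => gggADDD   [A → g A D]
gggADDD => gggtDDD   [A → t]
gggtDDD => gggtgDgDD   [D → g D g]
gggtgDgDD => gggtggDggDD   [D → g D g]
gggtggDggDD => gggtgggDgggDD   [D → g D g]
gggtgggDgggDD => gggtggggDggggDD   [D → g D g]
gggtggggDggggDD => gggtgggglggggDD   [D → l]
gggtgggglggggDD => gggtgggglgggggDgD   [D → g D g]
gggtgggglgggggDgD => gggtgggglggggggDggD   [D → g D g]
gggtgggglggggggDggD => gggtgggglgggggggDgggD   [D → g D g]
gggtgggglgggggggDgggD => gggtgggglggggggglgggD   [D → l]
gggtgggglggggggglgggD => gggtgggglggggggglgggl   [D → l]

A => gAD => ggADD => gggADDD => gggtDDD => gggtgDgDD => gggtggDggDD => gggtgggDgggDD => gggtggggDggggDD => gggtgggglggggDD => gggtgggglgggggDgD => gggtgggglggggggDggD => gggtgggglgggggggDgggD => gggtgggglggggggglgggD => gggtgggglggggggglgggl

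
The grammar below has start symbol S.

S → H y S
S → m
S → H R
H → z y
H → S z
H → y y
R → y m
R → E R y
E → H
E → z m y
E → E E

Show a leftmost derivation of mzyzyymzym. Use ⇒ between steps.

S ⇒ HR ⇒ SzR ⇒ HySzR ⇒ SzySzR ⇒ mzySzR ⇒ mzyHRzR ⇒ mzyzyRzR ⇒ mzyzyymzR ⇒ mzyzyymzym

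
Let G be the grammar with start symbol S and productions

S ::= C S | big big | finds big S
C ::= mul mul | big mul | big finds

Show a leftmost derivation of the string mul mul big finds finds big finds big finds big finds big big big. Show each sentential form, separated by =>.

S => C S   [S ::= C S]
C S => mul mul S   [C ::= mul mul]
mul mul S => mul mul C S   [S ::= C S]
mul mul C S => mul mul big finds S   [C ::= big finds]
mul mul big finds S => mul mul big finds finds big S   [S ::= finds big S]
mul mul big finds finds big S => mul mul big finds finds big finds big S   [S ::= finds big S]
mul mul big finds finds big finds big S => mul mul big finds finds big finds big finds big S   [S ::= finds big S]
mul mul big finds finds big finds big finds big S => mul mul big finds finds big finds big finds big finds big S   [S ::= finds big S]
mul mul big finds finds big finds big finds big finds big S => mul mul big finds finds big finds big finds big finds big big big   [S ::= big big]

S => C S => mul mul S => mul mul C S => mul mul big finds S => mul mul big finds finds big S => mul mul big finds finds big finds big S => mul mul big finds finds big finds big finds big S => mul mul big finds finds big finds big finds big finds big S => mul mul big finds finds big finds big finds big finds big big big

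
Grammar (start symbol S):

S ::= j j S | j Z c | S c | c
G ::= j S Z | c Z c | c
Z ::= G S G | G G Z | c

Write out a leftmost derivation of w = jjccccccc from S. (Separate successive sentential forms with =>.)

S => Sc   [S ::= S c]
Sc => Scc   [S ::= S c]
Scc => jZccc   [S ::= j Z c]
jZccc => jGGZccc   [Z ::= G G Z]
jGGZccc => jjSZGZccc   [G ::= j S Z]
jjSZGZccc => jjcZGZccc   [S ::= c]
jjcZGZccc => jjccGZccc   [Z ::= c]
jjccGZccc => jjcccZccc   [G ::= c]
jjcccZccc => jjccccccc   [Z ::= c]

S=>Sc=>Scc=>jZccc=>jGGZccc=>jjSZGZccc=>jjcZGZccc=>jjccGZccc=>jjcccZccc=>jjccccccc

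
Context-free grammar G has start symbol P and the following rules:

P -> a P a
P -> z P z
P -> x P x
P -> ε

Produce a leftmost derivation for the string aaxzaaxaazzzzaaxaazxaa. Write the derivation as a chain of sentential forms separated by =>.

P => aPa   [P -> a P a]
aPa => aaPaa   [P -> a P a]
aaPaa => aaxPxaa   [P -> x P x]
aaxPxaa => aaxzPzxaa   [P -> z P z]
aaxzPzxaa => aaxzaPazxaa   [P -> a P a]
aaxzaPazxaa => aaxzaaPaazxaa   [P -> a P a]
aaxzaaPaazxaa => aaxzaaxPxaazxaa   [P -> x P x]
aaxzaaxPxaazxaa => aaxzaaxaPaxaazxaa   [P -> a P a]
aaxzaaxaPaxaazxaa => aaxzaaxaaPaaxaazxaa   [P -> a P a]
aaxzaaxaaPaaxaazxaa => aaxzaaxaazPzaaxaazxaa   [P -> z P z]
aaxzaaxaazPzaaxaazxaa => aaxzaaxaazzPzzaaxaazxaa   [P -> z P z]
aaxzaaxaazzPzzaaxaazxaa => aaxzaaxaazzzzaaxaazxaa   [P -> ε]

P => aPa => aaPaa => aaxPxaa => aaxzPzxaa => aaxzaPazxaa => aaxzaaPaazxaa => aaxzaaxPxaazxaa => aaxzaaxaPaxaazxaa => aaxzaaxaaPaaxaazxaa => aaxzaaxaazPzaaxaazxaa => aaxzaaxaazzPzzaaxaazxaa => aaxzaaxaazzzzaaxaazxaa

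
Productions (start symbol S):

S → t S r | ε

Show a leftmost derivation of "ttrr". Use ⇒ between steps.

S⇒tSr⇒ttSrr⇒ttrr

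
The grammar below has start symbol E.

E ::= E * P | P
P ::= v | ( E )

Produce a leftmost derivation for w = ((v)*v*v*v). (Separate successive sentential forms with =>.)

E=>P=>(E)=>(E*P)=>(E*P*P)=>(E*P*P*P)=>(P*P*P*P)=>((E)*P*P*P)=>((P)*P*P*P)=>((v)*P*P*P)=>((v)*v*P*P)=>((v)*v*v*P)=>((v)*v*v*v)

E => P   [E ::= P]
P => (E)   [P ::= ( E )]
(E) => (E*P)   [E ::= E * P]
(E*P) => (E*P*P)   [E ::= E * P]
(E*P*P) => (E*P*P*P)   [E ::= E * P]
(E*P*P*P) => (P*P*P*P)   [E ::= P]
(P*P*P*P) => ((E)*P*P*P)   [P ::= ( E )]
((E)*P*P*P) => ((P)*P*P*P)   [E ::= P]
((P)*P*P*P) => ((v)*P*P*P)   [P ::= v]
((v)*P*P*P) => ((v)*v*P*P)   [P ::= v]
((v)*v*P*P) => ((v)*v*v*P)   [P ::= v]
((v)*v*v*P) => ((v)*v*v*v)   [P ::= v]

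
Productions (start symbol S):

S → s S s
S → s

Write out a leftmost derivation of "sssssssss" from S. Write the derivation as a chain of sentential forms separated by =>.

S=>sSs=>ssSss=>sssSsss=>ssssSssss=>sssssssss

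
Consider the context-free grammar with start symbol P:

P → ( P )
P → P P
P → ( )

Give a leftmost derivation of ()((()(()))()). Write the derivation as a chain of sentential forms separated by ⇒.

P ⇒ PP ⇒ ()P ⇒ ()(P) ⇒ ()(PP) ⇒ ()((P)P) ⇒ ()((PP)P) ⇒ ()((()P)P) ⇒ ()((()(P))P) ⇒ ()((()(()))P) ⇒ ()((()(()))())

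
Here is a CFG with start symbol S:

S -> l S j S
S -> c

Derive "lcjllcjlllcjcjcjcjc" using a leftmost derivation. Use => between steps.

S=>lSjS=>lcjS=>lcjlSjS=>lcjllSjSjS=>lcjllcjSjS=>lcjllcjlSjSjS=>lcjllcjllSjSjSjS=>lcjllcjlllSjSjSjSjS=>lcjllcjlllcjSjSjSjS=>lcjllcjlllcjcjSjSjS=>lcjllcjlllcjcjcjSjS=>lcjllcjlllcjcjcjcjS=>lcjllcjlllcjcjcjcjc

S => lSjS   [S -> l S j S]
lSjS => lcjS   [S -> c]
lcjS => lcjlSjS   [S -> l S j S]
lcjlSjS => lcjllSjSjS   [S -> l S j S]
lcjllSjSjS => lcjllcjSjS   [S -> c]
lcjllcjSjS => lcjllcjlSjSjS   [S -> l S j S]
lcjllcjlSjSjS => lcjllcjllSjSjSjS   [S -> l S j S]
lcjllcjllSjSjSjS => lcjllcjlllSjSjSjSjS   [S -> l S j S]
lcjllcjlllSjSjSjSjS => lcjllcjlllcjSjSjSjS   [S -> c]
lcjllcjlllcjSjSjSjS => lcjllcjlllcjcjSjSjS   [S -> c]
lcjllcjlllcjcjSjSjS => lcjllcjlllcjcjcjSjS   [S -> c]
lcjllcjlllcjcjcjSjS => lcjllcjlllcjcjcjcjS   [S -> c]
lcjllcjlllcjcjcjcjS => lcjllcjlllcjcjcjcjc   [S -> c]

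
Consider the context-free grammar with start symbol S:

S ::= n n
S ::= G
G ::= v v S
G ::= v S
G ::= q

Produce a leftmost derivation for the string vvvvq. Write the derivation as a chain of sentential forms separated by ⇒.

S ⇒ G ⇒ vvS ⇒ vvG ⇒ vvvvS ⇒ vvvvG ⇒ vvvvq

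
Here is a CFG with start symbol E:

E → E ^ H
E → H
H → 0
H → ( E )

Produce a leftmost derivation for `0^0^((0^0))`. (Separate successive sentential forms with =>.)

E => E^H => E^H^H => H^H^H => 0^H^H => 0^0^H => 0^0^(E) => 0^0^(H) => 0^0^((E)) => 0^0^((E^H)) => 0^0^((H^H)) => 0^0^((0^H)) => 0^0^((0^0))

E => E^H   [E → E ^ H]
E^H => E^H^H   [E → E ^ H]
E^H^H => H^H^H   [E → H]
H^H^H => 0^H^H   [H → 0]
0^H^H => 0^0^H   [H → 0]
0^0^H => 0^0^(E)   [H → ( E )]
0^0^(E) => 0^0^(H)   [E → H]
0^0^(H) => 0^0^((E))   [H → ( E )]
0^0^((E)) => 0^0^((E^H))   [E → E ^ H]
0^0^((E^H)) => 0^0^((H^H))   [E → H]
0^0^((H^H)) => 0^0^((0^H))   [H → 0]
0^0^((0^H)) => 0^0^((0^0))   [H → 0]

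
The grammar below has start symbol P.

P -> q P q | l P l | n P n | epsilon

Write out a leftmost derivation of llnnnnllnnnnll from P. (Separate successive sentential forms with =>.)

P=>lPl=>llPll=>llnPnll=>llnnPnnll=>llnnnPnnnll=>llnnnnPnnnnll=>llnnnnlPlnnnnll=>llnnnnllnnnnll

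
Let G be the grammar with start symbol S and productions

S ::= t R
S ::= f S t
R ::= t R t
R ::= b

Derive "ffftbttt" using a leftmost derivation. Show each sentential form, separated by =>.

S => fSt   [S ::= f S t]
fSt => ffStt   [S ::= f S t]
ffStt => fffSttt   [S ::= f S t]
fffSttt => ffftRttt   [S ::= t R]
ffftRttt => ffftbttt   [R ::= b]

S => fSt => ffStt => fffSttt => ffftRttt => ffftbttt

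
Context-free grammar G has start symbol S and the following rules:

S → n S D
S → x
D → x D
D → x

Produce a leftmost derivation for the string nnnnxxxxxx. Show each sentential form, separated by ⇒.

S ⇒ nSD ⇒ nnSDD ⇒ nnnSDDD ⇒ nnnnSDDDD ⇒ nnnnxDDDD ⇒ nnnnxxDDD ⇒ nnnnxxxDDD ⇒ nnnnxxxxDD ⇒ nnnnxxxxxD ⇒ nnnnxxxxxx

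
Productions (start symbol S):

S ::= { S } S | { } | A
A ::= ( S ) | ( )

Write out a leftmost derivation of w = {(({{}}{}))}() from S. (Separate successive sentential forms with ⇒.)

S ⇒ {S}S ⇒ {A}S ⇒ {(S)}S ⇒ {(A)}S ⇒ {((S))}S ⇒ {(({S}S))}S ⇒ {(({{}}S))}S ⇒ {(({{}}{}))}S ⇒ {(({{}}{}))}A ⇒ {(({{}}{}))}()

S ⇒ {S}S   [S ::= { S } S]
{S}S ⇒ {A}S   [S ::= A]
{A}S ⇒ {(S)}S   [A ::= ( S )]
{(S)}S ⇒ {(A)}S   [S ::= A]
{(A)}S ⇒ {((S))}S   [A ::= ( S )]
{((S))}S ⇒ {(({S}S))}S   [S ::= { S } S]
{(({S}S))}S ⇒ {(({{}}S))}S   [S ::= { }]
{(({{}}S))}S ⇒ {(({{}}{}))}S   [S ::= { }]
{(({{}}{}))}S ⇒ {(({{}}{}))}A   [S ::= A]
{(({{}}{}))}A ⇒ {(({{}}{}))}()   [A ::= ( )]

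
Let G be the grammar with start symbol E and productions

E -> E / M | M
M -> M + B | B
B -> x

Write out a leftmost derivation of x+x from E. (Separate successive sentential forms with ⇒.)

E ⇒ M   [E -> M]
M ⇒ M+B   [M -> M + B]
M+B ⇒ B+B   [M -> B]
B+B ⇒ x+B   [B -> x]
x+B ⇒ x+x   [B -> x]

E ⇒ M ⇒ M+B ⇒ B+B ⇒ x+B ⇒ x+x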